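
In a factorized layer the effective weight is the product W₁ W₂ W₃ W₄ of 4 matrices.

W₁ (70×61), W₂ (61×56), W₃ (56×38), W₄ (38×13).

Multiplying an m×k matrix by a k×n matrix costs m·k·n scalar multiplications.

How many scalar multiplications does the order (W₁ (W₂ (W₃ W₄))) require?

(W₃ W₄): 56×38 by 38×13 → 56×13, cost 56·38·13 = 27664
(W₂ (W₃ W₄)): 61×56 by 56×13 → 61×13, cost 61·56·13 = 44408; cumulative 72072
(W₁ (W₂ (W₃ W₄))): 70×61 by 61×13 → 70×13, cost 70·61·13 = 55510; cumulative 127582
Total: 127582 scalar multiplications.

127582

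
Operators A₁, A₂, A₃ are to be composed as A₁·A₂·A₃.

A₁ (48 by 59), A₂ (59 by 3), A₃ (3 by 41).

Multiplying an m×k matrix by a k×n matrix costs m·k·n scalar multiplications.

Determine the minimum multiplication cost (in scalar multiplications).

14400

Order (A₁·(A₂·A₃)): (A₂·A₃): 59×3 by 3×41 → 59×41, cost 59·3·41 = 7257; (A₁·(A₂·A₃)): 48×59 by 59×41 → 48×41, cost 48·59·41 = 116112; cumulative 123369. Total 123369.
Order ((A₁·A₂)·A₃): (A₁·A₂): 48×59 by 59×3 → 48×3, cost 48·59·3 = 8496; ((A₁·A₂)·A₃): 48×3 by 3×41 → 48×41, cost 48·3·41 = 5904; cumulative 14400. Total 14400.
Minimum: 14400.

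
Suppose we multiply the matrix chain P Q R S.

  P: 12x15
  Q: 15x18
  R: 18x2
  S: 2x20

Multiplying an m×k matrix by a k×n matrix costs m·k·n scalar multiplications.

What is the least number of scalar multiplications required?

Adjacent pairs: PQ = 12·15·18 = 3240; QR = 15·18·2 = 540; RS = 18·2·20 = 720.
Length 3: P..R: k=1: 0+540+12·15·2=900; k=2: 3240+0+12·18·2=3672 → min 900 | Q..S: k=2: 0+720+15·18·20=6120; k=3: 540+0+15·2·20=1140 → min 1140.
Length 4: P..S: k=1: 0+1140+12·15·20=4740; k=2: 3240+720+12·18·20=8280; k=3: 900+0+12·2·20=1380 → min 1380.
Optimal order: ((P (Q R)) S) with cost 1380.

1380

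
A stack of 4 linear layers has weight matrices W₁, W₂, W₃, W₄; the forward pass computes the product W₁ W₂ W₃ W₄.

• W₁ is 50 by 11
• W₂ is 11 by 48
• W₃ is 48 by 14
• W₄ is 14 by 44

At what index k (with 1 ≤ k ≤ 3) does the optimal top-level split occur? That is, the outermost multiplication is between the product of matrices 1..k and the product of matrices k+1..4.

Adjacent pairs: W₁W₂ = 50·11·48 = 26400; W₂W₃ = 11·48·14 = 7392; W₃W₄ = 48·14·44 = 29568.
Length 3: W₁..W₃: k=1: 0+7392+50·11·14=15092; k=2: 26400+0+50·48·14=60000 → min 15092 | W₂..W₄: k=2: 0+29568+11·48·44=52800; k=3: 7392+0+11·14·44=14168 → min 14168.
Top-level splits: k=1: (W₁..W₁)·(W₂..W₄) → 0+14168+50·11·44 = 38368; k=2: (W₁..W₂)·(W₃..W₄) → 26400+29568+50·48·44 = 161568; k=3: (W₁..W₃)·(W₄..W₄) → 15092+0+50·14·44 = 45892.
Best split is after W₁, i.e. k = 1.

1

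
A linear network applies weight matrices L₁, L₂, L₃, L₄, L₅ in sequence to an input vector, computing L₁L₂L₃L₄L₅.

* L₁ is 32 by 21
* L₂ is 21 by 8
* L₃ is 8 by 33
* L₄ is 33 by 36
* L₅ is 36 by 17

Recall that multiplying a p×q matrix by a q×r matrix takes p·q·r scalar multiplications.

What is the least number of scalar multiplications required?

Adjacent pairs: L₁L₂ = 32·21·8 = 5376; L₂L₃ = 21·8·33 = 5544; L₃L₄ = 8·33·36 = 9504; L₄L₅ = 33·36·17 = 20196.
Length 3: L₁..L₃: k=1: 0+5544+32·21·33=27720; k=2: 5376+0+32·8·33=13824 → min 13824 | L₂..L₄: k=2: 0+9504+21·8·36=15552; k=3: 5544+0+21·33·36=30492 → min 15552 | L₃..L₅: k=3: 0+20196+8·33·17=24684; k=4: 9504+0+8·36·17=14400 → min 14400.
Length 4: L₁..L₄: k=1: 0+15552+32·21·36=39744; k=2: 5376+9504+32·8·36=24096; k=3: 13824+0+32·33·36=51840 → min 24096 | L₂..L₅: k=2: 0+14400+21·8·17=17256; k=3: 5544+20196+21·33·17=37521; k=4: 15552+0+21·36·17=28404 → min 17256.
Length 5: L₁..L₅: k=1: 0+17256+32·21·17=28680; k=2: 5376+14400+32·8·17=24128; k=3: 13824+20196+32·33·17=51972; k=4: 24096+0+32·36·17=43680 → min 24128.
Optimal order: ((L₁L₂)((L₃L₄)L₅)) with cost 24128.

24128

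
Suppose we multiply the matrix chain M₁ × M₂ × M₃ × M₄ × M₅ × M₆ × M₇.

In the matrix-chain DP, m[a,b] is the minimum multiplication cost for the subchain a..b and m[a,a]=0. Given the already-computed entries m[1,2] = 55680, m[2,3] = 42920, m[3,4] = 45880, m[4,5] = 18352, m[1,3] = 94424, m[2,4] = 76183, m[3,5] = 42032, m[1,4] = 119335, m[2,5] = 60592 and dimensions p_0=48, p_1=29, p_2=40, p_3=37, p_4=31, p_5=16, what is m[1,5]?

82864

m[1,5] = min over k∈[1,4] of m[1,k]+m[k+1,5]+p_{0}·p_k·p_{5}.
k=1: 0 + 60592 + 48·29·16 = 82864; k=2: 55680 + 42032 + 48·40·16 = 128432; k=3: 94424 + 18352 + 48·37·16 = 141192; k=4: 119335 + 0 + 48·31·16 = 143143.
Minimum: 82864 at k=1.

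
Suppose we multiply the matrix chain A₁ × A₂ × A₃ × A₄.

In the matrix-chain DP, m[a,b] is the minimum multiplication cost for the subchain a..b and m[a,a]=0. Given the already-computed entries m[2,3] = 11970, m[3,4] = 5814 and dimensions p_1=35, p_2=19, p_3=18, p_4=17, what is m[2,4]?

m[2,4] = min over k∈[2,3] of m[2,k]+m[k+1,4]+p_{1}·p_k·p_{4}.
k=2: 0 + 5814 + 35·19·17 = 17119; k=3: 11970 + 0 + 35·18·17 = 22680.
Minimum: 17119 at k=2.

17119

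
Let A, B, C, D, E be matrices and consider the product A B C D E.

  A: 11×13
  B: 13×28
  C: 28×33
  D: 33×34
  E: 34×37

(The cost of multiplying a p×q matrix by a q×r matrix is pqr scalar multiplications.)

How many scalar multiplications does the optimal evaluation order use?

40348

Adjacent pairs: AB = 11·13·28 = 4004; BC = 13·28·33 = 12012; CD = 28·33·34 = 31416; DE = 33·34·37 = 41514.
Length 3: A..C: k=1: 0+12012+11·13·33=16731; k=2: 4004+0+11·28·33=14168 → min 14168 | B..D: k=2: 0+31416+13·28·34=43792; k=3: 12012+0+13·33·34=26598 → min 26598 | C..E: k=3: 0+41514+28·33·37=75702; k=4: 31416+0+28·34·37=66640 → min 66640.
Length 4: A..D: k=1: 0+26598+11·13·34=31460; k=2: 4004+31416+11·28·34=45892; k=3: 14168+0+11·33·34=26510 → min 26510 | B..E: k=2: 0+66640+13·28·37=80108; k=3: 12012+41514+13·33·37=69399; k=4: 26598+0+13·34·37=42952 → min 42952.
Length 5: A..E: k=1: 0+42952+11·13·37=48243; k=2: 4004+66640+11·28·37=82040; k=3: 14168+41514+11·33·37=69113; k=4: 26510+0+11·34·37=40348 → min 40348.
Optimal order: ((((A B) C) D) E) with cost 40348.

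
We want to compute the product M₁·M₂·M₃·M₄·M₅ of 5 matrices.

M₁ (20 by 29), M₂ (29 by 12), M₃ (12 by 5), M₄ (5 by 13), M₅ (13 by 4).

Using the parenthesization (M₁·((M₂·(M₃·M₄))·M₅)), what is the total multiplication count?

(M₃·M₄): 12×5 by 5×13 → 12×13, cost 12·5·13 = 780
(M₂·(M₃·M₄)): 29×12 by 12×13 → 29×13, cost 29·12·13 = 4524; cumulative 5304
((M₂·(M₃·M₄))·M₅): 29×13 by 13×4 → 29×4, cost 29·13·4 = 1508; cumulative 6812
(M₁·((M₂·(M₃·M₄))·M₅)): 20×29 by 29×4 → 20×4, cost 20·29·4 = 2320; cumulative 9132
Total: 9132 scalar multiplications.

9132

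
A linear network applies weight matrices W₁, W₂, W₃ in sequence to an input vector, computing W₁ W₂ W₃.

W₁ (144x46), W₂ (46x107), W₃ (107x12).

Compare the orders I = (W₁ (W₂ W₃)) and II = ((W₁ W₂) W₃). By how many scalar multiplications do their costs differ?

Order I = (W₁ (W₂ W₃)): (W₂ W₃): 46×107 by 107×12 → 46×12, cost 46·107·12 = 59064; (W₁ (W₂ W₃)): 144×46 by 46×12 → 144×12, cost 144·46·12 = 79488; cumulative 138552. Total 138552.
Order II = ((W₁ W₂) W₃): (W₁ W₂): 144×46 by 46×107 → 144×107, cost 144·46·107 = 708768; ((W₁ W₂) W₃): 144×107 by 107×12 → 144×12, cost 144·107·12 = 184896; cumulative 893664. Total 893664.
Difference: |138552 − 893664| = 755112.

755112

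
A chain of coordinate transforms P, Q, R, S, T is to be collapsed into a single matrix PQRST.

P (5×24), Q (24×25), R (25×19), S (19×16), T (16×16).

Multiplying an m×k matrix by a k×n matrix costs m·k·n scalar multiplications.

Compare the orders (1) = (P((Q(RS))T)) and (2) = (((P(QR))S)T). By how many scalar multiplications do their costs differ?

8784

Order (1) = (P((Q(RS))T)): (RS): 25×19 by 19×16 → 25×16, cost 25·19·16 = 7600; (Q(RS)): 24×25 by 25×16 → 24×16, cost 24·25·16 = 9600; cumulative 17200; ((Q(RS))T): 24×16 by 16×16 → 24×16, cost 24·16·16 = 6144; cumulative 23344; (P((Q(RS))T)): 5×24 by 24×16 → 5×16, cost 5·24·16 = 1920; cumulative 25264. Total 25264.
Order (2) = (((P(QR))S)T): (QR): 24×25 by 25×19 → 24×19, cost 24·25·19 = 11400; (P(QR)): 5×24 by 24×19 → 5×19, cost 5·24·19 = 2280; cumulative 13680; ((P(QR))S): 5×19 by 19×16 → 5×16, cost 5·19·16 = 1520; cumulative 15200; (((P(QR))S)T): 5×16 by 16×16 → 5×16, cost 5·16·16 = 1280; cumulative 16480. Total 16480.
Difference: |25264 − 16480| = 8784.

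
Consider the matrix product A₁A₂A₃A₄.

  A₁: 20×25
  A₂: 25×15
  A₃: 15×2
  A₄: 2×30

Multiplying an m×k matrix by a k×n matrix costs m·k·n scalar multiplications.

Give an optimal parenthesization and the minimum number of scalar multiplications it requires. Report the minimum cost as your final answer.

Adjacent pairs: A₁A₂ = 20·25·15 = 7500; A₂A₃ = 25·15·2 = 750; A₃A₄ = 15·2·30 = 900.
Length 3: A₁..A₃: k=1: 0+750+20·25·2=1750; k=2: 7500+0+20·15·2=8100 → min 1750 | A₂..A₄: k=2: 0+900+25·15·30=12150; k=3: 750+0+25·2·30=2250 → min 2250.
Length 4: A₁..A₄: k=1: 0+2250+20·25·30=17250; k=2: 7500+900+20·15·30=17400; k=3: 1750+0+20·2·30=2950 → min 2950.
Optimal parenthesization: ((A₁(A₂A₃))A₄) with cost 2950.

2950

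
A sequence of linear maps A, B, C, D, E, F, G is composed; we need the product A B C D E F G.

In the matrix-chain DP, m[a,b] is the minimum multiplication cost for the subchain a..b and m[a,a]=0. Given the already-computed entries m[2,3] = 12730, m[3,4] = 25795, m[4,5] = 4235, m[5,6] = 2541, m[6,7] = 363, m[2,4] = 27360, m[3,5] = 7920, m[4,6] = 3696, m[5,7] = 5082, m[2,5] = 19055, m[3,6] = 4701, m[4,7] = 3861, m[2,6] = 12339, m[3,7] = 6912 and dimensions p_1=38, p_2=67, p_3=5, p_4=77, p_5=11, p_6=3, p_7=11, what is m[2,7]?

m[2,7] = min over k∈[2,6] of m[2,k]+m[k+1,7]+p_{1}·p_k·p_{7}.
k=2: 0 + 6912 + 38·67·11 = 34918; k=3: 12730 + 3861 + 38·5·11 = 18681; k=4: 27360 + 5082 + 38·77·11 = 64628; k=5: 19055 + 363 + 38·11·11 = 24016; k=6: 12339 + 0 + 38·3·11 = 13593.
Minimum: 13593 at k=6.

13593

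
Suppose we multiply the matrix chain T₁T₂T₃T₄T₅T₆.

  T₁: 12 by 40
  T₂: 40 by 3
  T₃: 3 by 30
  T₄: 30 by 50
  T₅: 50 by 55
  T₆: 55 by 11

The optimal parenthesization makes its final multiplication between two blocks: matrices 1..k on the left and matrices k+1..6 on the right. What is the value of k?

2

Adjacent pairs: T₁T₂ = 12·40·3 = 1440; T₂T₃ = 40·3·30 = 3600; T₃T₄ = 3·30·50 = 4500; T₄T₅ = 30·50·55 = 82500; T₅T₆ = 50·55·11 = 30250.
Length 3: T₁..T₃: k=1: 0+3600+12·40·30=18000; k=2: 1440+0+12·3·30=2520 → min 2520 | T₂..T₄: k=2: 0+4500+40·3·50=10500; k=3: 3600+0+40·30·50=63600 → min 10500 | T₃..T₅: k=3: 0+82500+3·30·55=87450; k=4: 4500+0+3·50·55=12750 → min 12750 | T₄..T₆: k=4: 0+30250+30·50·11=46750; k=5: 82500+0+30·55·11=100650 → min 46750.
Length 4: T₁..T₄: k=1: 0+10500+12·40·50=34500; k=2: 1440+4500+12·3·50=7740; k=3: 2520+0+12·30·50=20520 → min 7740 | T₂..T₅: k=2: 0+12750+40·3·55=19350; k=3: 3600+82500+40·30·55=152100; k=4: 10500+0+40·50·55=120500 → min 19350 | T₃..T₆: k=3: 0+46750+3·30·11=47740; k=4: 4500+30250+3·50·11=36400; k=5: 12750+0+3·55·11=14565 → min 14565.
Length 5: T₁..T₅: k=1: 0+19350+12·40·55=45750; k=2: 1440+12750+12·3·55=16170; k=3: 2520+82500+12·30·55=104820; k=4: 7740+0+12·50·55=40740 → min 16170 | T₂..T₆: k=2: 0+14565+40·3·11=15885; k=3: 3600+46750+40·30·11=63550; k=4: 10500+30250+40·50·11=62750; k=5: 19350+0+40·55·11=43550 → min 15885.
Top-level splits: k=1: (T₁..T₁)·(T₂..T₆) → 0+15885+12·40·11 = 21165; k=2: (T₁..T₂)·(T₃..T₆) → 1440+14565+12·3·11 = 16401; k=3: (T₁..T₃)·(T₄..T₆) → 2520+46750+12·30·11 = 53230; k=4: (T₁..T₄)·(T₅..T₆) → 7740+30250+12·50·11 = 44590; k=5: (T₁..T₅)·(T₆..T₆) → 16170+0+12·55·11 = 23430.
Best split is after T₂, i.e. k = 2.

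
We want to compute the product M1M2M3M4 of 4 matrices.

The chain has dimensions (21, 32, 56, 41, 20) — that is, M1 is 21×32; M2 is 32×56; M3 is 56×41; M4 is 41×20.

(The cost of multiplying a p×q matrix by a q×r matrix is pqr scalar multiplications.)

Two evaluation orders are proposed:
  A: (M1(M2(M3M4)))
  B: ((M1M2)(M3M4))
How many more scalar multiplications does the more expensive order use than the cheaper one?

Order A = (M1(M2(M3M4))): (M3M4): 56×41 by 41×20 → 56×20, cost 56·41·20 = 45920; (M2(M3M4)): 32×56 by 56×20 → 32×20, cost 32·56·20 = 35840; cumulative 81760; (M1(M2(M3M4))): 21×32 by 32×20 → 21×20, cost 21·32·20 = 13440; cumulative 95200. Total 95200.
Order B = ((M1M2)(M3M4)): (M1M2): 21×32 by 32×56 → 21×56, cost 21·32·56 = 37632; (M3M4): 56×41 by 41×20 → 56×20, cost 56·41·20 = 45920; ((M1M2)(M3M4)): 21×56 by 56×20 → 21×20, cost 21·56·20 = 23520; cumulative 107072. Total 107072.
Difference: |95200 − 107072| = 11872.

11872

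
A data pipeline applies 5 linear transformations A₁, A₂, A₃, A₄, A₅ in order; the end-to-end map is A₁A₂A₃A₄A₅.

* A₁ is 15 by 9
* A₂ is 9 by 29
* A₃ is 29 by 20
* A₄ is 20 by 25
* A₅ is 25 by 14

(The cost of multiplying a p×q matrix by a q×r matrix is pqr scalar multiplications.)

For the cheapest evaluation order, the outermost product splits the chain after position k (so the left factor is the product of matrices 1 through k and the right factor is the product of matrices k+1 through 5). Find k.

Adjacent pairs: A₁A₂ = 15·9·29 = 3915; A₂A₃ = 9·29·20 = 5220; A₃A₄ = 29·20·25 = 14500; A₄A₅ = 20·25·14 = 7000.
Length 3: A₁..A₃: k=1: 0+5220+15·9·20=7920; k=2: 3915+0+15·29·20=12615 → min 7920 | A₂..A₄: k=2: 0+14500+9·29·25=21025; k=3: 5220+0+9·20·25=9720 → min 9720 | A₃..A₅: k=3: 0+7000+29·20·14=15120; k=4: 14500+0+29·25·14=24650 → min 15120.
Length 4: A₁..A₄: k=1: 0+9720+15·9·25=13095; k=2: 3915+14500+15·29·25=29290; k=3: 7920+0+15·20·25=15420 → min 13095 | A₂..A₅: k=2: 0+15120+9·29·14=18774; k=3: 5220+7000+9·20·14=14740; k=4: 9720+0+9·25·14=12870 → min 12870.
Top-level splits: k=1: (A₁..A₁)·(A₂..A₅) → 0+12870+15·9·14 = 14760; k=2: (A₁..A₂)·(A₃..A₅) → 3915+15120+15·29·14 = 25125; k=3: (A₁..A₃)·(A₄..A₅) → 7920+7000+15·20·14 = 19120; k=4: (A₁..A₄)·(A₅..A₅) → 13095+0+15·25·14 = 18345.
Best split is after A₁, i.e. k = 1.

1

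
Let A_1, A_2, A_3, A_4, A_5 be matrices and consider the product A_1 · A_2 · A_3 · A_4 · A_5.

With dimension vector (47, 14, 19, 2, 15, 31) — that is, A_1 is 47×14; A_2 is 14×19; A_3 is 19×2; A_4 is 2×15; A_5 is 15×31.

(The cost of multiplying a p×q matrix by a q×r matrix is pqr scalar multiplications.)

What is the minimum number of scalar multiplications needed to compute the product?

5692

Adjacent pairs: A_1A_2 = 47·14·19 = 12502; A_2A_3 = 14·19·2 = 532; A_3A_4 = 19·2·15 = 570; A_4A_5 = 2·15·31 = 930.
Length 3: A_1..A_3: k=1: 0+532+47·14·2=1848; k=2: 12502+0+47·19·2=14288 → min 1848 | A_2..A_4: k=2: 0+570+14·19·15=4560; k=3: 532+0+14·2·15=952 → min 952 | A_3..A_5: k=3: 0+930+19·2·31=2108; k=4: 570+0+19·15·31=9405 → min 2108.
Length 4: A_1..A_4: k=1: 0+952+47·14·15=10822; k=2: 12502+570+47·19·15=26467; k=3: 1848+0+47·2·15=3258 → min 3258 | A_2..A_5: k=2: 0+2108+14·19·31=10354; k=3: 532+930+14·2·31=2330; k=4: 952+0+14·15·31=7462 → min 2330.
Length 5: A_1..A_5: k=1: 0+2330+47·14·31=22728; k=2: 12502+2108+47·19·31=42293; k=3: 1848+930+47·2·31=5692; k=4: 3258+0+47·15·31=25113 → min 5692.
Optimal order: ((A_1 · (A_2 · A_3)) · (A_4 · A_5)) with cost 5692.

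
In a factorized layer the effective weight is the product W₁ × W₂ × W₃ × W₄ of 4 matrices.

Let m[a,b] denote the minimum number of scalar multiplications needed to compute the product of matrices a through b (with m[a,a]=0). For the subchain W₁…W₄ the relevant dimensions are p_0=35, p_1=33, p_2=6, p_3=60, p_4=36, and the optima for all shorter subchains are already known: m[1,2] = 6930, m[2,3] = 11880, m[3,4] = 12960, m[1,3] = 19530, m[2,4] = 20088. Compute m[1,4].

m[1,4] = min over k∈[1,3] of m[1,k]+m[k+1,4]+p_{0}·p_k·p_{4}.
k=1: 0 + 20088 + 35·33·36 = 61668; k=2: 6930 + 12960 + 35·6·36 = 27450; k=3: 19530 + 0 + 35·60·36 = 95130.
Minimum: 27450 at k=2.

27450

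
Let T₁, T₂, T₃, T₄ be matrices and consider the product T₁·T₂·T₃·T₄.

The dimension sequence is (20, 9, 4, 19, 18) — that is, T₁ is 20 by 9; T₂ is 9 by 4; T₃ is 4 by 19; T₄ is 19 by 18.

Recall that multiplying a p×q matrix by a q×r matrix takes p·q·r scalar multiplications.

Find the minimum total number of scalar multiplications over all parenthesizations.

Adjacent pairs: T₁T₂ = 20·9·4 = 720; T₂T₃ = 9·4·19 = 684; T₃T₄ = 4·19·18 = 1368.
Length 3: T₁..T₃: k=1: 0+684+20·9·19=4104; k=2: 720+0+20·4·19=2240 → min 2240 | T₂..T₄: k=2: 0+1368+9·4·18=2016; k=3: 684+0+9·19·18=3762 → min 2016.
Length 4: T₁..T₄: k=1: 0+2016+20·9·18=5256; k=2: 720+1368+20·4·18=3528; k=3: 2240+0+20·19·18=9080 → min 3528.
Optimal order: ((T₁·T₂)·(T₃·T₄)) with cost 3528.

3528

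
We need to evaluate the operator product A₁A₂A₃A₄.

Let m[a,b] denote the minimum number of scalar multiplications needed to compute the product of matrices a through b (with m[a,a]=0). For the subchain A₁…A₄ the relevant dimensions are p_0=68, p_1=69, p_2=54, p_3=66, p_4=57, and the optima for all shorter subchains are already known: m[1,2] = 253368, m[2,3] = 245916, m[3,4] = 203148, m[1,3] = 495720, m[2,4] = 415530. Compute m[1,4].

m[1,4] = min over k∈[1,3] of m[1,k]+m[k+1,4]+p_{0}·p_k·p_{4}.
k=1: 0 + 415530 + 68·69·57 = 682974; k=2: 253368 + 203148 + 68·54·57 = 665820; k=3: 495720 + 0 + 68·66·57 = 751536.
Minimum: 665820 at k=2.

665820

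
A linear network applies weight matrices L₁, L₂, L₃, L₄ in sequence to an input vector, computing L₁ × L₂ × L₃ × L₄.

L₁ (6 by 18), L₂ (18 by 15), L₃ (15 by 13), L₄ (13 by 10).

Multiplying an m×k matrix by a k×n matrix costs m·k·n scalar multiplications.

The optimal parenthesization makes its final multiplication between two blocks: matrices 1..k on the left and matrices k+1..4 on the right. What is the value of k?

3

Adjacent pairs: L₁L₂ = 6·18·15 = 1620; L₂L₃ = 18·15·13 = 3510; L₃L₄ = 15·13·10 = 1950.
Length 3: L₁..L₃: k=1: 0+3510+6·18·13=4914; k=2: 1620+0+6·15·13=2790 → min 2790 | L₂..L₄: k=2: 0+1950+18·15·10=4650; k=3: 3510+0+18·13·10=5850 → min 4650.
Top-level splits: k=1: (L₁..L₁)·(L₂..L₄) → 0+4650+6·18·10 = 5730; k=2: (L₁..L₂)·(L₃..L₄) → 1620+1950+6·15·10 = 4470; k=3: (L₁..L₃)·(L₄..L₄) → 2790+0+6·13·10 = 3570.
Best split is after L₃, i.e. k = 3.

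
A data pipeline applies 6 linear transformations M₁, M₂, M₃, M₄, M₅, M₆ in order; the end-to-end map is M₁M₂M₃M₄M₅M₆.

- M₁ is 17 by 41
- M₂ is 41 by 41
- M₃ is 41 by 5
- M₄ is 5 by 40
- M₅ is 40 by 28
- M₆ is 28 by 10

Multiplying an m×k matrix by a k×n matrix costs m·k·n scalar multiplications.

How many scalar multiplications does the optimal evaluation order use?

Adjacent pairs: M₁M₂ = 17·41·41 = 28577; M₂M₃ = 41·41·5 = 8405; M₃M₄ = 41·5·40 = 8200; M₄M₅ = 5·40·28 = 5600; M₅M₆ = 40·28·10 = 11200.
Length 3: M₁..M₃: k=1: 0+8405+17·41·5=11890; k=2: 28577+0+17·41·5=32062 → min 11890 | M₂..M₄: k=2: 0+8200+41·41·40=75440; k=3: 8405+0+41·5·40=16605 → min 16605 | M₃..M₅: k=3: 0+5600+41·5·28=11340; k=4: 8200+0+41·40·28=54120 → min 11340 | M₄..M₆: k=4: 0+11200+5·40·10=13200; k=5: 5600+0+5·28·10=7000 → min 7000.
Length 4: M₁..M₄: k=1: 0+16605+17·41·40=44485; k=2: 28577+8200+17·41·40=64657; k=3: 11890+0+17·5·40=15290 → min 15290 | M₂..M₅: k=2: 0+11340+41·41·28=58408; k=3: 8405+5600+41·5·28=19745; k=4: 16605+0+41·40·28=62525 → min 19745 | M₃..M₆: k=3: 0+7000+41·5·10=9050; k=4: 8200+11200+41·40·10=35800; k=5: 11340+0+41·28·10=22820 → min 9050.
Length 5: M₁..M₅: k=1: 0+19745+17·41·28=39261; k=2: 28577+11340+17·41·28=59433; k=3: 11890+5600+17·5·28=19870; k=4: 15290+0+17·40·28=34330 → min 19870 | M₂..M₆: k=2: 0+9050+41·41·10=25860; k=3: 8405+7000+41·5·10=17455; k=4: 16605+11200+41·40·10=44205; k=5: 19745+0+41·28·10=31225 → min 17455.
Length 6: M₁..M₆: k=1: 0+17455+17·41·10=24425; k=2: 28577+9050+17·41·10=44597; k=3: 11890+7000+17·5·10=19740; k=4: 15290+11200+17·40·10=33290; k=5: 19870+0+17·28·10=24630 → min 19740.
Optimal order: ((M₁(M₂M₃))((M₄M₅)M₆)) with cost 19740.

19740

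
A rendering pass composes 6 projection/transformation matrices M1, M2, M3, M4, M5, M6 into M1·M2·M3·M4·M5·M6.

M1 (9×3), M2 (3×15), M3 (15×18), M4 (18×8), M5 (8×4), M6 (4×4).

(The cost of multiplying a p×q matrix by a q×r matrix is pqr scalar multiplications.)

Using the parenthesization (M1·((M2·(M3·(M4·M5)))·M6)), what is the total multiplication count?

(M4·M5): 18×8 by 8×4 → 18×4, cost 18·8·4 = 576
(M3·(M4·M5)): 15×18 by 18×4 → 15×4, cost 15·18·4 = 1080; cumulative 1656
(M2·(M3·(M4·M5))): 3×15 by 15×4 → 3×4, cost 3·15·4 = 180; cumulative 1836
((M2·(M3·(M4·M5)))·M6): 3×4 by 4×4 → 3×4, cost 3·4·4 = 48; cumulative 1884
(M1·((M2·(M3·(M4·M5)))·M6)): 9×3 by 3×4 → 9×4, cost 9·3·4 = 108; cumulative 1992
Total: 1992 scalar multiplications.

1992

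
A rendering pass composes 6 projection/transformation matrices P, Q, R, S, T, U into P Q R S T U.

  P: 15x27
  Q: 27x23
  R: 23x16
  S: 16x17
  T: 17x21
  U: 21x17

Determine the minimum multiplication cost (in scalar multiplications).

29319

Adjacent pairs: PQ = 15·27·23 = 9315; QR = 27·23·16 = 9936; RS = 23·16·17 = 6256; ST = 16·17·21 = 5712; TU = 17·21·17 = 6069.
Length 3: P..R: k=1: 0+9936+15·27·16=16416; k=2: 9315+0+15·23·16=14835 → min 14835 | Q..S: k=2: 0+6256+27·23·17=16813; k=3: 9936+0+27·16·17=17280 → min 16813 | R..T: k=3: 0+5712+23·16·21=13440; k=4: 6256+0+23·17·21=14467 → min 13440 | S..U: k=4: 0+6069+16·17·17=10693; k=5: 5712+0+16·21·17=11424 → min 10693.
Length 4: P..S: k=1: 0+16813+15·27·17=23698; k=2: 9315+6256+15·23·17=21436; k=3: 14835+0+15·16·17=18915 → min 18915 | Q..T: k=2: 0+13440+27·23·21=26481; k=3: 9936+5712+27·16·21=24720; k=4: 16813+0+27·17·21=26452 → min 24720 | R..U: k=3: 0+10693+23·16·17=16949; k=4: 6256+6069+23·17·17=18972; k=5: 13440+0+23·21·17=21651 → min 16949.
Length 5: P..T: k=1: 0+24720+15·27·21=33225; k=2: 9315+13440+15·23·21=30000; k=3: 14835+5712+15·16·21=25587; k=4: 18915+0+15·17·21=24270 → min 24270 | Q..U: k=2: 0+16949+27·23·17=27506; k=3: 9936+10693+27·16·17=27973; k=4: 16813+6069+27·17·17=30685; k=5: 24720+0+27·21·17=34359 → min 27506.
Length 6: P..U: k=1: 0+27506+15·27·17=34391; k=2: 9315+16949+15·23·17=32129; k=3: 14835+10693+15·16·17=29608; k=4: 18915+6069+15·17·17=29319; k=5: 24270+0+15·21·17=29625 → min 29319.
Optimal order: ((((P Q) R) S) (T U)) with cost 29319.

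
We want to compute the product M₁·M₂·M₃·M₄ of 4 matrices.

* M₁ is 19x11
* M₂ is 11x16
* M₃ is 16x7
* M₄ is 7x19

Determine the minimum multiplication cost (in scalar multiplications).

5222

Adjacent pairs: M₁M₂ = 19·11·16 = 3344; M₂M₃ = 11·16·7 = 1232; M₃M₄ = 16·7·19 = 2128.
Length 3: M₁..M₃: k=1: 0+1232+19·11·7=2695; k=2: 3344+0+19·16·7=5472 → min 2695 | M₂..M₄: k=2: 0+2128+11·16·19=5472; k=3: 1232+0+11·7·19=2695 → min 2695.
Length 4: M₁..M₄: k=1: 0+2695+19·11·19=6666; k=2: 3344+2128+19·16·19=11248; k=3: 2695+0+19·7·19=5222 → min 5222.
Optimal order: ((M₁·(M₂·M₃))·M₄) with cost 5222.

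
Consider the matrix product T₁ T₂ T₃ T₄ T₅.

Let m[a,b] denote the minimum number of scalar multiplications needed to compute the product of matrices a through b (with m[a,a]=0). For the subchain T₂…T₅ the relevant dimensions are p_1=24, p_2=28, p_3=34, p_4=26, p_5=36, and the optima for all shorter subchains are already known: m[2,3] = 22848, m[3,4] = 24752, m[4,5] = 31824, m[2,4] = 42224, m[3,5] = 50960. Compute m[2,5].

64688

m[2,5] = min over k∈[2,4] of m[2,k]+m[k+1,5]+p_{1}·p_k·p_{5}.
k=2: 0 + 50960 + 24·28·36 = 75152; k=3: 22848 + 31824 + 24·34·36 = 84048; k=4: 42224 + 0 + 24·26·36 = 64688.
Minimum: 64688 at k=4.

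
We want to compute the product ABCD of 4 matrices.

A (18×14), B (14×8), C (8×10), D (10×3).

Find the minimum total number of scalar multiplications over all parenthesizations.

1332

Adjacent pairs: AB = 18·14·8 = 2016; BC = 14·8·10 = 1120; CD = 8·10·3 = 240.
Length 3: A..C: k=1: 0+1120+18·14·10=3640; k=2: 2016+0+18·8·10=3456 → min 3456 | B..D: k=2: 0+240+14·8·3=576; k=3: 1120+0+14·10·3=1540 → min 576.
Length 4: A..D: k=1: 0+576+18·14·3=1332; k=2: 2016+240+18·8·3=2688; k=3: 3456+0+18·10·3=3996 → min 1332.
Optimal order: (A(B(CD))) with cost 1332.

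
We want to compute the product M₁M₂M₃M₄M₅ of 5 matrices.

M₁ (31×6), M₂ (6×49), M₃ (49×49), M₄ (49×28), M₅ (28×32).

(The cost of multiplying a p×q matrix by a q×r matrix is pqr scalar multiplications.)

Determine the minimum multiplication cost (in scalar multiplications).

33966

Adjacent pairs: M₁M₂ = 31·6·49 = 9114; M₂M₃ = 6·49·49 = 14406; M₃M₄ = 49·49·28 = 67228; M₄M₅ = 49·28·32 = 43904.
Length 3: M₁..M₃: k=1: 0+14406+31·6·49=23520; k=2: 9114+0+31·49·49=83545 → min 23520 | M₂..M₄: k=2: 0+67228+6·49·28=75460; k=3: 14406+0+6·49·28=22638 → min 22638 | M₃..M₅: k=3: 0+43904+49·49·32=120736; k=4: 67228+0+49·28·32=111132 → min 111132.
Length 4: M₁..M₄: k=1: 0+22638+31·6·28=27846; k=2: 9114+67228+31·49·28=118874; k=3: 23520+0+31·49·28=66052 → min 27846 | M₂..M₅: k=2: 0+111132+6·49·32=120540; k=3: 14406+43904+6·49·32=67718; k=4: 22638+0+6·28·32=28014 → min 28014.
Length 5: M₁..M₅: k=1: 0+28014+31·6·32=33966; k=2: 9114+111132+31·49·32=168854; k=3: 23520+43904+31·49·32=116032; k=4: 27846+0+31·28·32=55622 → min 33966.
Optimal order: (M₁(((M₂M₃)M₄)M₅)) with cost 33966.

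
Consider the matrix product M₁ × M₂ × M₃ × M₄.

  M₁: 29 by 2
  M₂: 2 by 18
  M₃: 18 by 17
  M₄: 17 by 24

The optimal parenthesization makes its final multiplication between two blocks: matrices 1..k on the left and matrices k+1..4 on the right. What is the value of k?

Adjacent pairs: M₁M₂ = 29·2·18 = 1044; M₂M₃ = 2·18·17 = 612; M₃M₄ = 18·17·24 = 7344.
Length 3: M₁..M₃: k=1: 0+612+29·2·17=1598; k=2: 1044+0+29·18·17=9918 → min 1598 | M₂..M₄: k=2: 0+7344+2·18·24=8208; k=3: 612+0+2·17·24=1428 → min 1428.
Top-level splits: k=1: (M₁..M₁)·(M₂..M₄) → 0+1428+29·2·24 = 2820; k=2: (M₁..M₂)·(M₃..M₄) → 1044+7344+29·18·24 = 20916; k=3: (M₁..M₃)·(M₄..M₄) → 1598+0+29·17·24 = 13430.
Best split is after M₁, i.e. k = 1.

1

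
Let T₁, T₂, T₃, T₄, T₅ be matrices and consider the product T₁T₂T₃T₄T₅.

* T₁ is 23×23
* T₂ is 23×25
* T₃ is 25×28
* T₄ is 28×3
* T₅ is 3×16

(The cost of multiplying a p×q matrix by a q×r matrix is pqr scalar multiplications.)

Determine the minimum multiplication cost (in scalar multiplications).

6516

Adjacent pairs: T₁T₂ = 23·23·25 = 13225; T₂T₃ = 23·25·28 = 16100; T₃T₄ = 25·28·3 = 2100; T₄T₅ = 28·3·16 = 1344.
Length 3: T₁..T₃: k=1: 0+16100+23·23·28=30912; k=2: 13225+0+23·25·28=29325 → min 29325 | T₂..T₄: k=2: 0+2100+23·25·3=3825; k=3: 16100+0+23·28·3=18032 → min 3825 | T₃..T₅: k=3: 0+1344+25·28·16=12544; k=4: 2100+0+25·3·16=3300 → min 3300.
Length 4: T₁..T₄: k=1: 0+3825+23·23·3=5412; k=2: 13225+2100+23·25·3=17050; k=3: 29325+0+23·28·3=31257 → min 5412 | T₂..T₅: k=2: 0+3300+23·25·16=12500; k=3: 16100+1344+23·28·16=27748; k=4: 3825+0+23·3·16=4929 → min 4929.
Length 5: T₁..T₅: k=1: 0+4929+23·23·16=13393; k=2: 13225+3300+23·25·16=25725; k=3: 29325+1344+23·28·16=40973; k=4: 5412+0+23·3·16=6516 → min 6516.
Optimal order: ((T₁(T₂(T₃T₄)))T₅) with cost 6516.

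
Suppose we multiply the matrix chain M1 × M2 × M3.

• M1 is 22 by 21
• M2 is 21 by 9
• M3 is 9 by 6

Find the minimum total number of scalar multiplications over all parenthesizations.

3906

Order (M1 × (M2 × M3)): (M2 × M3): 21×9 by 9×6 → 21×6, cost 21·9·6 = 1134; (M1 × (M2 × M3)): 22×21 by 21×6 → 22×6, cost 22·21·6 = 2772; cumulative 3906. Total 3906.
Order ((M1 × M2) × M3): (M1 × M2): 22×21 by 21×9 → 22×9, cost 22·21·9 = 4158; ((M1 × M2) × M3): 22×9 by 9×6 → 22×6, cost 22·9·6 = 1188; cumulative 5346. Total 5346.
Minimum: 3906.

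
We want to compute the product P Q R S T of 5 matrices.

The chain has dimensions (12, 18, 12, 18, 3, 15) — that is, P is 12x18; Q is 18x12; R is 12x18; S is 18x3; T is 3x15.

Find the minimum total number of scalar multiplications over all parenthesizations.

2484

Adjacent pairs: PQ = 12·18·12 = 2592; QR = 18·12·18 = 3888; RS = 12·18·3 = 648; ST = 18·3·15 = 810.
Length 3: P..R: k=1: 0+3888+12·18·18=7776; k=2: 2592+0+12·12·18=5184 → min 5184 | Q..S: k=2: 0+648+18·12·3=1296; k=3: 3888+0+18·18·3=4860 → min 1296 | R..T: k=3: 0+810+12·18·15=4050; k=4: 648+0+12·3·15=1188 → min 1188.
Length 4: P..S: k=1: 0+1296+12·18·3=1944; k=2: 2592+648+12·12·3=3672; k=3: 5184+0+12·18·3=5832 → min 1944 | Q..T: k=2: 0+1188+18·12·15=4428; k=3: 3888+810+18·18·15=9558; k=4: 1296+0+18·3·15=2106 → min 2106.
Length 5: P..T: k=1: 0+2106+12·18·15=5346; k=2: 2592+1188+12·12·15=5940; k=3: 5184+810+12·18·15=9234; k=4: 1944+0+12·3·15=2484 → min 2484.
Optimal order: ((P (Q (R S))) T) with cost 2484.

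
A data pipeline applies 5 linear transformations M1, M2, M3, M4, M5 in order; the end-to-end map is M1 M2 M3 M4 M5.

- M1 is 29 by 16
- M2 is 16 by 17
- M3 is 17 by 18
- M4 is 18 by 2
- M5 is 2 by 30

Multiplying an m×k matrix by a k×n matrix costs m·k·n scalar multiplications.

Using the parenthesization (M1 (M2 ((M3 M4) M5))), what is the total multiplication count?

(M3 M4): 17×18 by 18×2 → 17×2, cost 17·18·2 = 612
((M3 M4) M5): 17×2 by 2×30 → 17×30, cost 17·2·30 = 1020; cumulative 1632
(M2 ((M3 M4) M5)): 16×17 by 17×30 → 16×30, cost 16·17·30 = 8160; cumulative 9792
(M1 (M2 ((M3 M4) M5))): 29×16 by 16×30 → 29×30, cost 29·16·30 = 13920; cumulative 23712
Total: 23712 scalar multiplications.

23712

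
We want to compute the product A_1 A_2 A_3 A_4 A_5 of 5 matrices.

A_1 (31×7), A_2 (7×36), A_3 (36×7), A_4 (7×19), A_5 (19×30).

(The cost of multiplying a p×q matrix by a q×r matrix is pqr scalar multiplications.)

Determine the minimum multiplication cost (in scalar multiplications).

13195

Adjacent pairs: A_1A_2 = 31·7·36 = 7812; A_2A_3 = 7·36·7 = 1764; A_3A_4 = 36·7·19 = 4788; A_4A_5 = 7·19·30 = 3990.
Length 3: A_1..A_3: k=1: 0+1764+31·7·7=3283; k=2: 7812+0+31·36·7=15624 → min 3283 | A_2..A_4: k=2: 0+4788+7·36·19=9576; k=3: 1764+0+7·7·19=2695 → min 2695 | A_3..A_5: k=3: 0+3990+36·7·30=11550; k=4: 4788+0+36·19·30=25308 → min 11550.
Length 4: A_1..A_4: k=1: 0+2695+31·7·19=6818; k=2: 7812+4788+31·36·19=33804; k=3: 3283+0+31·7·19=7406 → min 6818 | A_2..A_5: k=2: 0+11550+7·36·30=19110; k=3: 1764+3990+7·7·30=7224; k=4: 2695+0+7·19·30=6685 → min 6685.
Length 5: A_1..A_5: k=1: 0+6685+31·7·30=13195; k=2: 7812+11550+31·36·30=52842; k=3: 3283+3990+31·7·30=13783; k=4: 6818+0+31·19·30=24488 → min 13195.
Optimal order: (A_1 (((A_2 A_3) A_4) A_5)) with cost 13195.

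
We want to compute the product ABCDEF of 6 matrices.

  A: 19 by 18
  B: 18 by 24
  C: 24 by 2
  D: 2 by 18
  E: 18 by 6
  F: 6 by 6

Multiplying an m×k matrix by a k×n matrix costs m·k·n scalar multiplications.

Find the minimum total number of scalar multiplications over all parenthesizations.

2064

Adjacent pairs: AB = 19·18·24 = 8208; BC = 18·24·2 = 864; CD = 24·2·18 = 864; DE = 2·18·6 = 216; EF = 18·6·6 = 648.
Length 3: A..C: k=1: 0+864+19·18·2=1548; k=2: 8208+0+19·24·2=9120 → min 1548 | B..D: k=2: 0+864+18·24·18=8640; k=3: 864+0+18·2·18=1512 → min 1512 | C..E: k=3: 0+216+24·2·6=504; k=4: 864+0+24·18·6=3456 → min 504 | D..F: k=4: 0+648+2·18·6=864; k=5: 216+0+2·6·6=288 → min 288.
Length 4: A..D: k=1: 0+1512+19·18·18=7668; k=2: 8208+864+19·24·18=17280; k=3: 1548+0+19·2·18=2232 → min 2232 | B..E: k=2: 0+504+18·24·6=3096; k=3: 864+216+18·2·6=1296; k=4: 1512+0+18·18·6=3456 → min 1296 | C..F: k=3: 0+288+24·2·6=576; k=4: 864+648+24·18·6=4104; k=5: 504+0+24·6·6=1368 → min 576.
Length 5: A..E: k=1: 0+1296+19·18·6=3348; k=2: 8208+504+19·24·6=11448; k=3: 1548+216+19·2·6=1992; k=4: 2232+0+19·18·6=4284 → min 1992 | B..F: k=2: 0+576+18·24·6=3168; k=3: 864+288+18·2·6=1368; k=4: 1512+648+18·18·6=4104; k=5: 1296+0+18·6·6=1944 → min 1368.
Length 6: A..F: k=1: 0+1368+19·18·6=3420; k=2: 8208+576+19·24·6=11520; k=3: 1548+288+19·2·6=2064; k=4: 2232+648+19·18·6=4932; k=5: 1992+0+19·6·6=2676 → min 2064.
Optimal order: ((A(BC))((DE)F)) with cost 2064.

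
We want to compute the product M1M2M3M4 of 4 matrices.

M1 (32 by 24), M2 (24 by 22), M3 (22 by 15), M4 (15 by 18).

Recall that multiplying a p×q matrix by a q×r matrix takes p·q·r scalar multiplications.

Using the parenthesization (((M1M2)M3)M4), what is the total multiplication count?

36096

(M1M2): 32×24 by 24×22 → 32×22, cost 32·24·22 = 16896
((M1M2)M3): 32×22 by 22×15 → 32×15, cost 32·22·15 = 10560; cumulative 27456
(((M1M2)M3)M4): 32×15 by 15×18 → 32×18, cost 32·15·18 = 8640; cumulative 36096
Total: 36096 scalar multiplications.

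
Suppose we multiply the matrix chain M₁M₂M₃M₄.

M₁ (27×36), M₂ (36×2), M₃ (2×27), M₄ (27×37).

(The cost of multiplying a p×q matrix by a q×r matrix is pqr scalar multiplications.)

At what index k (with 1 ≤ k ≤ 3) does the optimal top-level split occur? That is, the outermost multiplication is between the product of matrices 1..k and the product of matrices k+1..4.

2

Adjacent pairs: M₁M₂ = 27·36·2 = 1944; M₂M₃ = 36·2·27 = 1944; M₃M₄ = 2·27·37 = 1998.
Length 3: M₁..M₃: k=1: 0+1944+27·36·27=28188; k=2: 1944+0+27·2·27=3402 → min 3402 | M₂..M₄: k=2: 0+1998+36·2·37=4662; k=3: 1944+0+36·27·37=37908 → min 4662.
Top-level splits: k=1: (M₁..M₁)·(M₂..M₄) → 0+4662+27·36·37 = 40626; k=2: (M₁..M₂)·(M₃..M₄) → 1944+1998+27·2·37 = 5940; k=3: (M₁..M₃)·(M₄..M₄) → 3402+0+27·27·37 = 30375.
Best split is after M₂, i.e. k = 2.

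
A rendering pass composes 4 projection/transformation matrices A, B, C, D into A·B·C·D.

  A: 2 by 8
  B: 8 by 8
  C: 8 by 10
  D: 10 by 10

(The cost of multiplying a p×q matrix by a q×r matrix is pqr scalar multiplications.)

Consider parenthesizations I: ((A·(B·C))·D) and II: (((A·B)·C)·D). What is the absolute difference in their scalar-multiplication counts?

Order I = ((A·(B·C))·D): (B·C): 8×8 by 8×10 → 8×10, cost 8·8·10 = 640; (A·(B·C)): 2×8 by 8×10 → 2×10, cost 2·8·10 = 160; cumulative 800; ((A·(B·C))·D): 2×10 by 10×10 → 2×10, cost 2·10·10 = 200; cumulative 1000. Total 1000.
Order II = (((A·B)·C)·D): (A·B): 2×8 by 8×8 → 2×8, cost 2·8·8 = 128; ((A·B)·C): 2×8 by 8×10 → 2×10, cost 2·8·10 = 160; cumulative 288; (((A·B)·C)·D): 2×10 by 10×10 → 2×10, cost 2·10·10 = 200; cumulative 488. Total 488.
Difference: |1000 − 488| = 512.

512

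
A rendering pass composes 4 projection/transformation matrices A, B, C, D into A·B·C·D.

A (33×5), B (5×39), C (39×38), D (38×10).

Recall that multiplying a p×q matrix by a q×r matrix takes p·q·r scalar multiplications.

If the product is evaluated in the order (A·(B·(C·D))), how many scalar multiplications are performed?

18420

(C·D): 39×38 by 38×10 → 39×10, cost 39·38·10 = 14820
(B·(C·D)): 5×39 by 39×10 → 5×10, cost 5·39·10 = 1950; cumulative 16770
(A·(B·(C·D))): 33×5 by 5×10 → 33×10, cost 33·5·10 = 1650; cumulative 18420
Total: 18420 scalar multiplications.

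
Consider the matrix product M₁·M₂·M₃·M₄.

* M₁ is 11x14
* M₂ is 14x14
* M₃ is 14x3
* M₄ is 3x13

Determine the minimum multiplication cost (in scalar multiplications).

1479

Adjacent pairs: M₁M₂ = 11·14·14 = 2156; M₂M₃ = 14·14·3 = 588; M₃M₄ = 14·3·13 = 546.
Length 3: M₁..M₃: k=1: 0+588+11·14·3=1050; k=2: 2156+0+11·14·3=2618 → min 1050 | M₂..M₄: k=2: 0+546+14·14·13=3094; k=3: 588+0+14·3·13=1134 → min 1134.
Length 4: M₁..M₄: k=1: 0+1134+11·14·13=3136; k=2: 2156+546+11·14·13=4704; k=3: 1050+0+11·3·13=1479 → min 1479.
Optimal order: ((M₁·(M₂·M₃))·M₄) with cost 1479.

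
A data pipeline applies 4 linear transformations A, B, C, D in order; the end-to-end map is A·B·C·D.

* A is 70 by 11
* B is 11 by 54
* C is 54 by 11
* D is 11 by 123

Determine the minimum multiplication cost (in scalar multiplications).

109714

Adjacent pairs: AB = 70·11·54 = 41580; BC = 11·54·11 = 6534; CD = 54·11·123 = 73062.
Length 3: A..C: k=1: 0+6534+70·11·11=15004; k=2: 41580+0+70·54·11=83160 → min 15004 | B..D: k=2: 0+73062+11·54·123=146124; k=3: 6534+0+11·11·123=21417 → min 21417.
Length 4: A..D: k=1: 0+21417+70·11·123=116127; k=2: 41580+73062+70·54·123=579582; k=3: 15004+0+70·11·123=109714 → min 109714.
Optimal order: ((A·(B·C))·D) with cost 109714.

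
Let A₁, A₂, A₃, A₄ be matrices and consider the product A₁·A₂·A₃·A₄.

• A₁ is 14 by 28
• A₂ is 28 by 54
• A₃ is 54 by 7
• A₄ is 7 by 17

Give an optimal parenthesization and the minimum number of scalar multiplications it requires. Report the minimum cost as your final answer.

14994

Adjacent pairs: A₁A₂ = 14·28·54 = 21168; A₂A₃ = 28·54·7 = 10584; A₃A₄ = 54·7·17 = 6426.
Length 3: A₁..A₃: k=1: 0+10584+14·28·7=13328; k=2: 21168+0+14·54·7=26460 → min 13328 | A₂..A₄: k=2: 0+6426+28·54·17=32130; k=3: 10584+0+28·7·17=13916 → min 13916.
Length 4: A₁..A₄: k=1: 0+13916+14·28·17=20580; k=2: 21168+6426+14·54·17=40446; k=3: 13328+0+14·7·17=14994 → min 14994.
Optimal parenthesization: ((A₁·(A₂·A₃))·A₄) with cost 14994.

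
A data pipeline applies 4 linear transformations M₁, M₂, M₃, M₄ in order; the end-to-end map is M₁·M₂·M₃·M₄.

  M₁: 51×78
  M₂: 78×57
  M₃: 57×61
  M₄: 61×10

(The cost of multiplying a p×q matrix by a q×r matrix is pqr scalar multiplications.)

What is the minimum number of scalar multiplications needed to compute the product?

Adjacent pairs: M₁M₂ = 51·78·57 = 226746; M₂M₃ = 78·57·61 = 271206; M₃M₄ = 57·61·10 = 34770.
Length 3: M₁..M₃: k=1: 0+271206+51·78·61=513864; k=2: 226746+0+51·57·61=404073 → min 404073 | M₂..M₄: k=2: 0+34770+78·57·10=79230; k=3: 271206+0+78·61·10=318786 → min 79230.
Length 4: M₁..M₄: k=1: 0+79230+51·78·10=119010; k=2: 226746+34770+51·57·10=290586; k=3: 404073+0+51·61·10=435183 → min 119010.
Optimal order: (M₁·(M₂·(M₃·M₄))) with cost 119010.

119010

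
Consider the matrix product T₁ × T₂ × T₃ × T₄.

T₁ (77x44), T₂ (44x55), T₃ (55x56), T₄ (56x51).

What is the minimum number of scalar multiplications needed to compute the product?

433972

Adjacent pairs: T₁T₂ = 77·44·55 = 186340; T₂T₃ = 44·55·56 = 135520; T₃T₄ = 55·56·51 = 157080.
Length 3: T₁..T₃: k=1: 0+135520+77·44·56=325248; k=2: 186340+0+77·55·56=423500 → min 325248 | T₂..T₄: k=2: 0+157080+44·55·51=280500; k=3: 135520+0+44·56·51=261184 → min 261184.
Length 4: T₁..T₄: k=1: 0+261184+77·44·51=433972; k=2: 186340+157080+77·55·51=559405; k=3: 325248+0+77·56·51=545160 → min 433972.
Optimal order: (T₁ × ((T₂ × T₃) × T₄)) with cost 433972.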